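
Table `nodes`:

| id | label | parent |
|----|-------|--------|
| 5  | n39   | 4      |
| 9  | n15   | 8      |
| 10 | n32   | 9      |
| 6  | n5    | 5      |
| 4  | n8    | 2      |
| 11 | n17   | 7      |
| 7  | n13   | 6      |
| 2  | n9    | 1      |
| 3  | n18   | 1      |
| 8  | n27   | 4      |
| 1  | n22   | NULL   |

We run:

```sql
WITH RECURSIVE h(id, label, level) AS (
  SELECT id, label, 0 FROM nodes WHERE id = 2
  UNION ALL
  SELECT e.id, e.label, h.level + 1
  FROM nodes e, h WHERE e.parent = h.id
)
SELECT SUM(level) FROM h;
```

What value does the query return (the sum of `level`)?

Base: id=2 (n9) at level 0.
Iteration 1: rows with parent in {2} -> n8 (id 4, level 1).
Iteration 2: rows with parent in {4} -> n39 (id 5, level 2), n27 (id 8, level 2).
Iteration 3: rows with parent in {5,8} -> n5 (id 6, level 3), n15 (id 9, level 3).
Iteration 4: rows with parent in {6,9} -> n13 (id 7, level 4), n32 (id 10, level 4).
Iteration 5: rows with parent in {7,10} -> n17 (id 11, level 5).
Iteration 6: no rows with parent in {11}; recursion stops.
SUM(level) = 0 + 1 + 2 + 2 + 3 + 3 + 4 + 4 + 5 = 24.

24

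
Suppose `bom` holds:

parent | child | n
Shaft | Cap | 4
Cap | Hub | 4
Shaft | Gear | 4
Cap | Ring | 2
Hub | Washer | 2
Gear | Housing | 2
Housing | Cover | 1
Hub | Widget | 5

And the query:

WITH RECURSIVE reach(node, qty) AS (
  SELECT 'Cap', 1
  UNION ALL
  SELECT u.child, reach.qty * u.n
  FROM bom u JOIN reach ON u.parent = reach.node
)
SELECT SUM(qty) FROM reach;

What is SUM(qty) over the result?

35

Base: (Cap, qty=1).
Iteration 1: components of {Cap} -> Hub = 1*4 = 4, Ring = 1*2 = 2.
Iteration 2: components of {Hub,Ring} -> Washer = 4*2 = 8, Widget = 4*5 = 20.
Iteration 3: no further components; recursion stops.
SUM(qty) = 1 + 4 + 2 + 8 + 20 = 35.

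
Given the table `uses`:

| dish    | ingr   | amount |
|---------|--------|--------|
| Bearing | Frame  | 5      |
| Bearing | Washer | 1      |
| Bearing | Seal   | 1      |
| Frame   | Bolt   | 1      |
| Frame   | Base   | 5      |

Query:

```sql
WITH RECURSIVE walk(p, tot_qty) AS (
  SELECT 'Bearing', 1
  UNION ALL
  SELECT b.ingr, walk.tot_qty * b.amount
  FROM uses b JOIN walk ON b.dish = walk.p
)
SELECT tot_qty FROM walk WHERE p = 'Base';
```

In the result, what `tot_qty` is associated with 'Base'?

25

Base: (Bearing, tot_qty=1).
Iteration 1: components of {Bearing} -> Frame = 1*5 = 5, Seal = 1*1 = 1, Washer = 1*1 = 1.
Iteration 2: components of {Frame,Seal,Washer} -> Base = 5*5 = 25, Bolt = 5*1 = 5.
Iteration 3: no further components; recursion stops.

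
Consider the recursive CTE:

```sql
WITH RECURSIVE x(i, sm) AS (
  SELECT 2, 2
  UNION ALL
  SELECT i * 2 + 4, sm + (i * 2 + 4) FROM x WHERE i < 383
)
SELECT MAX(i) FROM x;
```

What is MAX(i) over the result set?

Base: i=2, sm=2.
Iteration 1: 2 < 383 holds -> i = 2 * 2 + 4 = 8, sm = 2 + 8 = 10.
Iteration 2: 8 < 383 holds -> i = 8 * 2 + 4 = 20, sm = 10 + 20 = 30.
Iteration 3: 20 < 383 holds -> i = 20 * 2 + 4 = 44, sm = 30 + 44 = 74.
Iteration 4: 44 < 383 holds -> i = 44 * 2 + 4 = 92, sm = 74 + 92 = 166.
Iteration 5: 92 < 383 holds -> i = 92 * 2 + 4 = 188, sm = 166 + 188 = 354.
Iteration 6: 188 < 383 holds -> i = 188 * 2 + 4 = 380, sm = 354 + 380 = 734.
Iteration 7: 380 < 383 holds -> i = 380 * 2 + 4 = 764, sm = 734 + 764 = 1498.
Iteration 8: 764 < 383 fails; recursion stops.
i values: 2, 8, 20, 44, 92, 188, 380, 764; the maximum is 764.

764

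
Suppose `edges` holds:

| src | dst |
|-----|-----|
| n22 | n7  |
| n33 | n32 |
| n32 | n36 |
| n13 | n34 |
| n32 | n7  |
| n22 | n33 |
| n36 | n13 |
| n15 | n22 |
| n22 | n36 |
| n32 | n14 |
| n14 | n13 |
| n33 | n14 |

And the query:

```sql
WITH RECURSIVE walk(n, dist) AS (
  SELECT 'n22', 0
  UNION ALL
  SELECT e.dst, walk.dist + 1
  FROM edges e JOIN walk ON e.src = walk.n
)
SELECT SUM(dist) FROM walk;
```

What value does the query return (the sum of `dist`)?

46

Base: (n22, dist=0).
Iteration 1: edges from {n22} -> (n33, dist=1), (n36, dist=1), (n7, dist=1).
Iteration 2: edges from {n33,n36,n7} -> (n13, dist=2), (n14, dist=2), (n32, dist=2).
Iteration 3: edges from {n13,n14,n32} -> (n13, dist=3), (n14, dist=3), (n34, dist=3), (n36, dist=3), (n7, dist=3).
Iteration 4: edges from {n13,n14,n34,n36,n7} -> (n13, dist=4) x2, (n34, dist=4). [UNION ALL keeps all 3 new rows, including repeats]
Iteration 5: edges from {n13,n34} -> (n34, dist=5) x2. [UNION ALL keeps all 2 new rows, including repeats]
Iteration 6: no outgoing edges from {n34}; recursion stops.
SUM(dist) = 0 + 1 + 1 + 1 + 2 + 2 + 2 + 3 + 3 + 3 + 3 + 3 + 4 + 4 + ... (17 terms) = 46.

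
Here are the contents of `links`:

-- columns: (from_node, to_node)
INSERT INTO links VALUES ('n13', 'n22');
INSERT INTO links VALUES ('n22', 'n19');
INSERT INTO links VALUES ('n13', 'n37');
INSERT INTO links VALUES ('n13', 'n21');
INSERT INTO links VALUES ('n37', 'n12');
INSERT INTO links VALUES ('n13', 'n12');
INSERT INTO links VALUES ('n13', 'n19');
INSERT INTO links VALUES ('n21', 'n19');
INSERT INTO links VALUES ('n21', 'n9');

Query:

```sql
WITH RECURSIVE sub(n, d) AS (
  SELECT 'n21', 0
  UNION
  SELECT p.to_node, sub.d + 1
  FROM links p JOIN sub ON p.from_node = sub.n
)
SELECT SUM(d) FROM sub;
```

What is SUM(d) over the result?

Base: (n21, d=0).
Iteration 1: edges from {n21} -> (n19, d=1), (n9, d=1).
Iteration 2: no outgoing edges from {n19,n9}; recursion stops.
SUM(d) = 0 + 1 + 1 = 2.

2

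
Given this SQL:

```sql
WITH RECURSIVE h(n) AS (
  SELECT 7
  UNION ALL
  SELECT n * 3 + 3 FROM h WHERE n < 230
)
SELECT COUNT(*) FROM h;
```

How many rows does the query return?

Base: n=7.
Iteration 1: 7 < 230 holds -> n = 7 * 3 + 3 = 24.
Iteration 2: 24 < 230 holds -> n = 24 * 3 + 3 = 75.
Iteration 3: 75 < 230 holds -> n = 75 * 3 + 3 = 228.
Iteration 4: 228 < 230 holds -> n = 228 * 3 + 3 = 687.
Iteration 5: 687 < 230 fails; recursion stops.
Total rows emitted: 5.

5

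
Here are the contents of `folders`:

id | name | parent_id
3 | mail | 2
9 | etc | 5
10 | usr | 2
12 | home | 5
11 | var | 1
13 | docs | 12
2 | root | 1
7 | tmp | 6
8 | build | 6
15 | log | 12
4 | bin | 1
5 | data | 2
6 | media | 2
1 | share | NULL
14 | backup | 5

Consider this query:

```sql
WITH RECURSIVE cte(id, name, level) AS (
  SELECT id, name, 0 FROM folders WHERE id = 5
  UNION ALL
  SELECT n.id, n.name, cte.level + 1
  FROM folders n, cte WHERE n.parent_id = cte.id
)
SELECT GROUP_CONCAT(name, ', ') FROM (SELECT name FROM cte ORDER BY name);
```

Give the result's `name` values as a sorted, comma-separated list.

Base: id=5 (data) at level 0.
Iteration 1: rows with parent_id in {5} -> etc (id 9, level 1), home (id 12, level 1), backup (id 14, level 1).
Iteration 2: rows with parent_id in {9,12,14} -> docs (id 13, level 2), log (id 15, level 2).
Iteration 3: no rows with parent_id in {13,15}; recursion stops.

backup, data, docs, etc, home, log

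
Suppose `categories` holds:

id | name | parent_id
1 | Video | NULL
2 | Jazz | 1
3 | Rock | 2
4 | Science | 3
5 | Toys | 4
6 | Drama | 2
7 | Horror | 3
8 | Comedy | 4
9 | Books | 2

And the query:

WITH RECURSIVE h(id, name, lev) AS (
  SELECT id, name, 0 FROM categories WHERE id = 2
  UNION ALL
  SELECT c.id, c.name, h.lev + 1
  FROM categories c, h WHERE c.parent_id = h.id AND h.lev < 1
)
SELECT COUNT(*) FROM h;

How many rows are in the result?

4

Base: id=2 (Jazz) at lev 0.
Iteration 1: rows with parent_id in {2} -> Rock (id 3, lev 1), Drama (id 6, lev 1), Books (id 9, lev 1).
Iteration 2: lev < 1 fails for all current rows; recursion stops.
Total rows emitted: 4.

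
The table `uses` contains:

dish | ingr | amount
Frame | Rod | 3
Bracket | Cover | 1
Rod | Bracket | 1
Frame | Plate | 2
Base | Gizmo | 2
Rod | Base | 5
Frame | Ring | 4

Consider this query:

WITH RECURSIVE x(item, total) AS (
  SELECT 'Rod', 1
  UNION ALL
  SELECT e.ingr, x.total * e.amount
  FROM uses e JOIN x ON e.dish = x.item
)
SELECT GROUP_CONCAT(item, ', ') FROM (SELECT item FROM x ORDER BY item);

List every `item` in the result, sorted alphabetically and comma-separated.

Base: (Rod, total=1).
Iteration 1: components of {Rod} -> Base = 1*5 = 5, Bracket = 1*1 = 1.
Iteration 2: components of {Base,Bracket} -> Cover = 1*1 = 1, Gizmo = 5*2 = 10.
Iteration 3: no further components; recursion stops.

Base, Bracket, Cover, Gizmo, Rod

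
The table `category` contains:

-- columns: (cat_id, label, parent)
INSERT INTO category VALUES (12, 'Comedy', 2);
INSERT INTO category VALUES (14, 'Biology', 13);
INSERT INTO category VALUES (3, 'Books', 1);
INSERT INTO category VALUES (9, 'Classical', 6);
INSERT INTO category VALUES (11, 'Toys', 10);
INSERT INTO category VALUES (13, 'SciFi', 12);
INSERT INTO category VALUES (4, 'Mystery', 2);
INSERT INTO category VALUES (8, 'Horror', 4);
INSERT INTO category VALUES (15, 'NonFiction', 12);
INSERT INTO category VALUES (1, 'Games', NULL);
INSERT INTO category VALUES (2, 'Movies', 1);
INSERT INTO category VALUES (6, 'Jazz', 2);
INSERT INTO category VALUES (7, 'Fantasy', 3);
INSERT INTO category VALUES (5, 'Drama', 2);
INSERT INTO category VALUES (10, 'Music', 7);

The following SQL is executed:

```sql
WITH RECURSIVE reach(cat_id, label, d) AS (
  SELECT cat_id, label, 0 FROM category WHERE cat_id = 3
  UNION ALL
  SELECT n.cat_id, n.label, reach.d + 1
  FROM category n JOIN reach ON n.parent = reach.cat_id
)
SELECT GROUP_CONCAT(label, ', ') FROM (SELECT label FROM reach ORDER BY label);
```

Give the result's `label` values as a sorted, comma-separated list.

Books, Fantasy, Music, Toys

Base: cat_id=3 (Books) at d 0.
Iteration 1: rows with parent in {3} -> Fantasy (id 7, d 1).
Iteration 2: rows with parent in {7} -> Music (id 10, d 2).
Iteration 3: rows with parent in {10} -> Toys (id 11, d 3).
Iteration 4: no rows with parent in {11}; recursion stops.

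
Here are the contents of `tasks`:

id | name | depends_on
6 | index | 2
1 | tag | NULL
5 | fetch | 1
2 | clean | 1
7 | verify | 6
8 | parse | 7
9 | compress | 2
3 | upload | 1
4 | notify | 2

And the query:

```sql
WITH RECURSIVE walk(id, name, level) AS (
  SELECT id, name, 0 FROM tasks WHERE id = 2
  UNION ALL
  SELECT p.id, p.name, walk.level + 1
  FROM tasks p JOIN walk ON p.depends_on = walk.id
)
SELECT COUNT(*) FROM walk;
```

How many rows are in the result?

6

Base: id=2 (clean) at level 0.
Iteration 1: rows with depends_on in {2} -> notify (id 4, level 1), index (id 6, level 1), compress (id 9, level 1).
Iteration 2: rows with depends_on in {4,6,9} -> verify (id 7, level 2).
Iteration 3: rows with depends_on in {7} -> parse (id 8, level 3).
Iteration 4: no rows with depends_on in {8}; recursion stops.
Total rows emitted: 6.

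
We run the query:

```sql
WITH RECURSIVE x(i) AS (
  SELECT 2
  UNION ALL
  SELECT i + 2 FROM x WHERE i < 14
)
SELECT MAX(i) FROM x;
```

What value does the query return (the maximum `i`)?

Base: i=2.
Iteration 1: 2 < 14 holds -> i = 2 + 2 = 4.
Iteration 2: 4 < 14 holds -> i = 4 + 2 = 6.
Iteration 3: 6 < 14 holds -> i = 6 + 2 = 8.
Iteration 4: 8 < 14 holds -> i = 8 + 2 = 10.
Iteration 5: 10 < 14 holds -> i = 10 + 2 = 12.
Iteration 6: 12 < 14 holds -> i = 12 + 2 = 14.
Iteration 7: 14 < 14 fails; recursion stops.
i values: 2, 4, 6, 8, 10, 12, 14; the maximum is 14.

14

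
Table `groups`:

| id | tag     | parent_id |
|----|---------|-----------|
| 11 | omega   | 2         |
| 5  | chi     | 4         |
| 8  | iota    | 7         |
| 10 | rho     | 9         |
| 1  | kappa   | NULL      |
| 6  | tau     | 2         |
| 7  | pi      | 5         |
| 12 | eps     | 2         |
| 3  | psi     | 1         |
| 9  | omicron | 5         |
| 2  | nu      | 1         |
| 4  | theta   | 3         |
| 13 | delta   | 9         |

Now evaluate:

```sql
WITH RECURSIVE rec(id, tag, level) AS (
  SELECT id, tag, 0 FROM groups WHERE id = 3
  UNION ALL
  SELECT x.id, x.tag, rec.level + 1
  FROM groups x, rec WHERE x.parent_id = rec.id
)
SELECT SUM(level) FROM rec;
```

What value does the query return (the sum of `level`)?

21

Base: id=3 (psi) at level 0.
Iteration 1: rows with parent_id in {3} -> theta (id 4, level 1).
Iteration 2: rows with parent_id in {4} -> chi (id 5, level 2).
Iteration 3: rows with parent_id in {5} -> pi (id 7, level 3), omicron (id 9, level 3).
Iteration 4: rows with parent_id in {7,9} -> iota (id 8, level 4), rho (id 10, level 4), delta (id 13, level 4).
Iteration 5: no rows with parent_id in {8,10,13}; recursion stops.
SUM(level) = 0 + 1 + 2 + 3 + 3 + 4 + 4 + 4 = 21.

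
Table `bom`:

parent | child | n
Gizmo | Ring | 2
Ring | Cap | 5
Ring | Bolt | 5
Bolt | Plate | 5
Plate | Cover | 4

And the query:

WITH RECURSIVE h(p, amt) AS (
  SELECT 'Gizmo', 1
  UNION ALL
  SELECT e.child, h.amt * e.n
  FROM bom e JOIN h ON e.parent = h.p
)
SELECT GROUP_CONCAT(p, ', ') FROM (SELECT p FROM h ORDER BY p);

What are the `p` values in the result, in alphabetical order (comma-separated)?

Base: (Gizmo, amt=1).
Iteration 1: components of {Gizmo} -> Ring = 1*2 = 2.
Iteration 2: components of {Ring} -> Bolt = 2*5 = 10, Cap = 2*5 = 10.
Iteration 3: components of {Bolt,Cap} -> Plate = 10*5 = 50.
Iteration 4: components of {Plate} -> Cover = 50*4 = 200.
Iteration 5: no further components; recursion stops.

Bolt, Cap, Cover, Gizmo, Plate, Ring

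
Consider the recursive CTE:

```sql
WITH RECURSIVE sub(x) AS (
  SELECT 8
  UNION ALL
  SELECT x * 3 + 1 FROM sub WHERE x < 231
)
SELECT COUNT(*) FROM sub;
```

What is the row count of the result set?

5

Base: x=8.
Iteration 1: 8 < 231 holds -> x = 8 * 3 + 1 = 25.
Iteration 2: 25 < 231 holds -> x = 25 * 3 + 1 = 76.
Iteration 3: 76 < 231 holds -> x = 76 * 3 + 1 = 229.
Iteration 4: 229 < 231 holds -> x = 229 * 3 + 1 = 688.
Iteration 5: 688 < 231 fails; recursion stops.
Total rows emitted: 5.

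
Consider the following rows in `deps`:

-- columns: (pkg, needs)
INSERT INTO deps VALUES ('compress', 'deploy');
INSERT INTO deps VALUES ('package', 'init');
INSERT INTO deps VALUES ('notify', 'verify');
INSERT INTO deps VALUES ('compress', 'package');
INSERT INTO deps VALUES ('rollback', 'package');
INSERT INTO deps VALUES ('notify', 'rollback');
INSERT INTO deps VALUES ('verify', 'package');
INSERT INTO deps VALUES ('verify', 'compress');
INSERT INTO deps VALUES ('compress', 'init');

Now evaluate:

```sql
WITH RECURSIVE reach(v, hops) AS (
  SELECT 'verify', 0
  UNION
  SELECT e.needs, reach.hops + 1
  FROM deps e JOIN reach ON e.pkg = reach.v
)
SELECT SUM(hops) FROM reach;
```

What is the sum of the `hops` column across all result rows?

11

Base: (verify, hops=0).
Iteration 1: edges from {verify} -> (compress, hops=1), (package, hops=1).
Iteration 2: edges from {compress,package} -> (deploy, hops=2), (init, hops=2), (package, hops=2). [UNION drops 1 duplicate row(s)]
Iteration 3: edges from {deploy,init,package} -> (init, hops=3).
Iteration 4: no outgoing edges from {init}; recursion stops.
SUM(hops) = 0 + 1 + 1 + 2 + 2 + 2 + 3 = 11.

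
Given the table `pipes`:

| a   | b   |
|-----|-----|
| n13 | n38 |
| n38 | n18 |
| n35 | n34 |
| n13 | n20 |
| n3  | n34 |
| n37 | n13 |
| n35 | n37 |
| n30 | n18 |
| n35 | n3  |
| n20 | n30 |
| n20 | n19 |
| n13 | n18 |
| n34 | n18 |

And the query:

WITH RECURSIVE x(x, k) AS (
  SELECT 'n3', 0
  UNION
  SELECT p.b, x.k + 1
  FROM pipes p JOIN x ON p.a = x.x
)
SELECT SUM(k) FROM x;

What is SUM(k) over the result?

3

Base: (n3, k=0).
Iteration 1: edges from {n3} -> (n34, k=1).
Iteration 2: edges from {n34} -> (n18, k=2).
Iteration 3: no outgoing edges from {n18}; recursion stops.
SUM(k) = 0 + 1 + 2 = 3.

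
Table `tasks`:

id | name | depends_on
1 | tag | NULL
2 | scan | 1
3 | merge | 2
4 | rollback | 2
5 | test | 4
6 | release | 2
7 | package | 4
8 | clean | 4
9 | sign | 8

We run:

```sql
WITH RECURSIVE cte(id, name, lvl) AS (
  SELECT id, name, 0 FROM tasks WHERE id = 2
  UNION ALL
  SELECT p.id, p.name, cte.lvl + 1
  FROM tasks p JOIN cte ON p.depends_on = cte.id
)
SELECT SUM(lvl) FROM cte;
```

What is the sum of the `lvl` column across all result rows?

12

Base: id=2 (scan) at lvl 0.
Iteration 1: rows with depends_on in {2} -> merge (id 3, lvl 1), rollback (id 4, lvl 1), release (id 6, lvl 1).
Iteration 2: rows with depends_on in {3,4,6} -> test (id 5, lvl 2), package (id 7, lvl 2), clean (id 8, lvl 2).
Iteration 3: rows with depends_on in {5,7,8} -> sign (id 9, lvl 3).
Iteration 4: no rows with depends_on in {9}; recursion stops.
SUM(lvl) = 0 + 1 + 1 + 1 + 2 + 2 + 2 + 3 = 12.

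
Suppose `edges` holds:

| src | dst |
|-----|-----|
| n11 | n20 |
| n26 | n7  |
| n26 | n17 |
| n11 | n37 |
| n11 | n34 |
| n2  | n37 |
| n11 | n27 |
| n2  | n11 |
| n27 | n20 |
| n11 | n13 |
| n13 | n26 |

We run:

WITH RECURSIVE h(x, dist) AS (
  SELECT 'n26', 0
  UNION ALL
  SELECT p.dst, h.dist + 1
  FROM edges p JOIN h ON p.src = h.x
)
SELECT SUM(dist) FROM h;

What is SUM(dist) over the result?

2

Base: (n26, dist=0).
Iteration 1: edges from {n26} -> (n17, dist=1), (n7, dist=1).
Iteration 2: no outgoing edges from {n17,n7}; recursion stops.
SUM(dist) = 0 + 1 + 1 = 2.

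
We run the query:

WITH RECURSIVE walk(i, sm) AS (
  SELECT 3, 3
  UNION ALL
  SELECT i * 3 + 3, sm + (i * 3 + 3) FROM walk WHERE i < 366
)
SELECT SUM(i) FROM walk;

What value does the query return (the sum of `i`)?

Base: i=3, sm=3.
Iteration 1: 3 < 366 holds -> i = 3 * 3 + 3 = 12, sm = 3 + 12 = 15.
Iteration 2: 12 < 366 holds -> i = 12 * 3 + 3 = 39, sm = 15 + 39 = 54.
Iteration 3: 39 < 366 holds -> i = 39 * 3 + 3 = 120, sm = 54 + 120 = 174.
Iteration 4: 120 < 366 holds -> i = 120 * 3 + 3 = 363, sm = 174 + 363 = 537.
Iteration 5: 363 < 366 holds -> i = 363 * 3 + 3 = 1092, sm = 537 + 1092 = 1629.
Iteration 6: 1092 < 366 fails; recursion stops.
SUM(i) = 3 + 12 + 39 + 120 + 363 + 1092 = 1629.

1629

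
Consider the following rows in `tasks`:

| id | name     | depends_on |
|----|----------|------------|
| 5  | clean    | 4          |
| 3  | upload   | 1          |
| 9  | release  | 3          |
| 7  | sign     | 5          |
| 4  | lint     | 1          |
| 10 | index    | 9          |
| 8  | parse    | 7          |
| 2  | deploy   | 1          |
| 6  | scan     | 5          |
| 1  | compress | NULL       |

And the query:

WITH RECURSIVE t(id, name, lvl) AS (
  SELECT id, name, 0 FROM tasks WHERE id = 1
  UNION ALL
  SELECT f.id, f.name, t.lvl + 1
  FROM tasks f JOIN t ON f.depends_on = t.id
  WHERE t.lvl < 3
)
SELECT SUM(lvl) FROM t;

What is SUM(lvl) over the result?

16

Base: id=1 (compress) at lvl 0.
Iteration 1: rows with depends_on in {1} -> deploy (id 2, lvl 1), upload (id 3, lvl 1), lint (id 4, lvl 1).
Iteration 2: rows with depends_on in {2,3,4} -> clean (id 5, lvl 2), release (id 9, lvl 2).
Iteration 3: rows with depends_on in {5,9} -> scan (id 6, lvl 3), sign (id 7, lvl 3), index (id 10, lvl 3).
Iteration 4: lvl < 3 fails for all current rows; recursion stops.
SUM(lvl) = 0 + 1 + 1 + 1 + 2 + 2 + 3 + 3 + 3 = 16.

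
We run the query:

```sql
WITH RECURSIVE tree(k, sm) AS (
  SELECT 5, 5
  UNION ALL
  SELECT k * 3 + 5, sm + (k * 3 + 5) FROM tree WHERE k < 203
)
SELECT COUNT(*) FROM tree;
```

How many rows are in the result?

Base: k=5, sm=5.
Iteration 1: 5 < 203 holds -> k = 5 * 3 + 5 = 20, sm = 5 + 20 = 25.
Iteration 2: 20 < 203 holds -> k = 20 * 3 + 5 = 65, sm = 25 + 65 = 90.
Iteration 3: 65 < 203 holds -> k = 65 * 3 + 5 = 200, sm = 90 + 200 = 290.
Iteration 4: 200 < 203 holds -> k = 200 * 3 + 5 = 605, sm = 290 + 605 = 895.
Iteration 5: 605 < 203 fails; recursion stops.
Total rows emitted: 5.

5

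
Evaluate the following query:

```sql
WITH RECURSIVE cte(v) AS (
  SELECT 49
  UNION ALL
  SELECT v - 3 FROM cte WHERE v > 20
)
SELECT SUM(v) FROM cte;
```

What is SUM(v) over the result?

Base: v=49.
Iteration 1: 49 > 20 holds -> v = 49 - 3 = 46.
Iteration 2: 46 > 20 holds -> v = 46 - 3 = 43.
Iteration 3: 43 > 20 holds -> v = 43 - 3 = 40.
Iteration 4: 40 > 20 holds -> v = 40 - 3 = 37.
Iteration 5: 37 > 20 holds -> v = 37 - 3 = 34.
Iteration 6: 34 > 20 holds -> v = 34 - 3 = 31.
Iteration 7: 31 > 20 holds -> v = 31 - 3 = 28.
Iteration 8: 28 > 20 holds -> v = 28 - 3 = 25.
Iteration 9: 25 > 20 holds -> v = 25 - 3 = 22.
Iteration 10: 22 > 20 holds -> v = 22 - 3 = 19.
Iteration 11: 19 > 20 fails; recursion stops.
SUM(v) = 49 + 46 + 43 + 40 + 37 + 34 + 31 + 28 + 25 + 22 + 19 = 374.

374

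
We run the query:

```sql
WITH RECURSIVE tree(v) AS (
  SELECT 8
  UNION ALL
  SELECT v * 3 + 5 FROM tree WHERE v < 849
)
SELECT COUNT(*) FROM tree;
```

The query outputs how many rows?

Base: v=8.
Iteration 1: 8 < 849 holds -> v = 8 * 3 + 5 = 29.
Iteration 2: 29 < 849 holds -> v = 29 * 3 + 5 = 92.
Iteration 3: 92 < 849 holds -> v = 92 * 3 + 5 = 281.
Iteration 4: 281 < 849 holds -> v = 281 * 3 + 5 = 848.
Iteration 5: 848 < 849 holds -> v = 848 * 3 + 5 = 2549.
Iteration 6: 2549 < 849 fails; recursion stops.
Total rows emitted: 6.

6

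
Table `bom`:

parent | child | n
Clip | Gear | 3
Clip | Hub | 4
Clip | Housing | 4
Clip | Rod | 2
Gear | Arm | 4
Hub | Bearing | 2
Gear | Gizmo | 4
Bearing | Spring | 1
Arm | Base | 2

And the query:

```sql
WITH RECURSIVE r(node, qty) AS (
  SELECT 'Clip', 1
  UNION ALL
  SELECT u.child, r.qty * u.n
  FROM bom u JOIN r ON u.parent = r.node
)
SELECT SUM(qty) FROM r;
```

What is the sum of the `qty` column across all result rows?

78

Base: (Clip, qty=1).
Iteration 1: components of {Clip} -> Gear = 1*3 = 3, Housing = 1*4 = 4, Hub = 1*4 = 4, Rod = 1*2 = 2.
Iteration 2: components of {Gear,Housing,Hub,Rod} -> Arm = 3*4 = 12, Bearing = 4*2 = 8, Gizmo = 3*4 = 12.
Iteration 3: components of {Arm,Bearing,Gizmo} -> Base = 12*2 = 24, Spring = 8*1 = 8.
Iteration 4: no further components; recursion stops.
SUM(qty) = 1 + 3 + 4 + 4 + 2 + 12 + 12 + 8 + 24 + 8 = 78.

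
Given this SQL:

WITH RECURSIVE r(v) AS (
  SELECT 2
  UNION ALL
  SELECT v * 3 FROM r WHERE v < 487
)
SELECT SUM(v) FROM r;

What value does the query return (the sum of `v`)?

2186

Base: v=2.
Iteration 1: 2 < 487 holds -> v = 2 * 3 = 6.
Iteration 2: 6 < 487 holds -> v = 6 * 3 = 18.
Iteration 3: 18 < 487 holds -> v = 18 * 3 = 54.
Iteration 4: 54 < 487 holds -> v = 54 * 3 = 162.
Iteration 5: 162 < 487 holds -> v = 162 * 3 = 486.
Iteration 6: 486 < 487 holds -> v = 486 * 3 = 1458.
Iteration 7: 1458 < 487 fails; recursion stops.
SUM(v) = 2 + 6 + 18 + 54 + 162 + 486 + 1458 = 2186.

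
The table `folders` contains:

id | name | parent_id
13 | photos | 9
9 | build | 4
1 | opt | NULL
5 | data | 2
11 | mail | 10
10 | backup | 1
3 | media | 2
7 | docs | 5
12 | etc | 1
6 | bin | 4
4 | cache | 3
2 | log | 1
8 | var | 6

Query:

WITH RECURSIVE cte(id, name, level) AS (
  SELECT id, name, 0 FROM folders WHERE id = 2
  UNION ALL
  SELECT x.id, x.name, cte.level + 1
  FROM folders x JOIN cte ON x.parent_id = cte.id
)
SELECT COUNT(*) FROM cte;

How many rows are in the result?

9

Base: id=2 (log) at level 0.
Iteration 1: rows with parent_id in {2} -> media (id 3, level 1), data (id 5, level 1).
Iteration 2: rows with parent_id in {3,5} -> cache (id 4, level 2), docs (id 7, level 2).
Iteration 3: rows with parent_id in {4,7} -> bin (id 6, level 3), build (id 9, level 3).
Iteration 4: rows with parent_id in {6,9} -> var (id 8, level 4), photos (id 13, level 4).
Iteration 5: no rows with parent_id in {8,13}; recursion stops.
Total rows emitted: 9.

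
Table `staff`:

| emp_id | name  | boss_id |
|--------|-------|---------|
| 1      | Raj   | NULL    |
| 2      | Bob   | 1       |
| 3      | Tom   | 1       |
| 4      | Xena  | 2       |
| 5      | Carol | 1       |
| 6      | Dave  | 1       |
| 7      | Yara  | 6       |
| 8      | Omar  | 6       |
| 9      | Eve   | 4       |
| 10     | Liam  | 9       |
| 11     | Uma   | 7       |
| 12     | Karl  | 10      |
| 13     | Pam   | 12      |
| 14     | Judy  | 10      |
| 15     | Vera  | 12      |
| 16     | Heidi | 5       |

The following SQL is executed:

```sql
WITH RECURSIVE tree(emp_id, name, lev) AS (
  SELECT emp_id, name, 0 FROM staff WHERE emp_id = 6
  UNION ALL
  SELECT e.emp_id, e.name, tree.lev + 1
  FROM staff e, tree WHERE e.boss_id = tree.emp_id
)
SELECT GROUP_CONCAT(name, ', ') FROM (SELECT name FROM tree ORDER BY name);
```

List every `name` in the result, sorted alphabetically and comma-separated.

Base: emp_id=6 (Dave) at lev 0.
Iteration 1: rows with boss_id in {6} -> Yara (id 7, lev 1), Omar (id 8, lev 1).
Iteration 2: rows with boss_id in {7,8} -> Uma (id 11, lev 2).
Iteration 3: no rows with boss_id in {11}; recursion stops.

Dave, Omar, Uma, Yara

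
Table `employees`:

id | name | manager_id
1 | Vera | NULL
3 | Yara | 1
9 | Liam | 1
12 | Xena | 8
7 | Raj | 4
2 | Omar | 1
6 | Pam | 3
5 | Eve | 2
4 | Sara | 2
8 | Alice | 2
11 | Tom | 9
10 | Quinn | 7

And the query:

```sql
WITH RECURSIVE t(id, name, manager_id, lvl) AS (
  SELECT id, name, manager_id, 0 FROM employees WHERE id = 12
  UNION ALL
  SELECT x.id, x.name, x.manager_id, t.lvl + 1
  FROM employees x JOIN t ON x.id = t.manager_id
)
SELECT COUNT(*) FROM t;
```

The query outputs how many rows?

Base: id=12 (Xena), manager_id=8, lvl 0.
Iteration 1: join on id=8 -> Alice (id 8, manager_id=2, lvl 1).
Iteration 2: join on id=2 -> Omar (id 2, manager_id=1, lvl 2).
Iteration 3: join on id=1 -> Vera (id 1, manager_id=NULL, lvl 3).
Iteration 4: manager_id is NULL; no match; recursion stops.
Total rows emitted: 4.

4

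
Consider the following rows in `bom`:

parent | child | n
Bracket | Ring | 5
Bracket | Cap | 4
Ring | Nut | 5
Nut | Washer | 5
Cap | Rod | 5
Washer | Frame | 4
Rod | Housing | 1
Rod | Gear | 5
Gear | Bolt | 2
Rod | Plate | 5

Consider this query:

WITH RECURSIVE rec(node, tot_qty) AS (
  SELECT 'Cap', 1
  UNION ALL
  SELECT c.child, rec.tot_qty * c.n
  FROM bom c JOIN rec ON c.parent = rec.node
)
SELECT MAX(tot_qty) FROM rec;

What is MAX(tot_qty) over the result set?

Base: (Cap, tot_qty=1).
Iteration 1: components of {Cap} -> Rod = 1*5 = 5.
Iteration 2: components of {Rod} -> Gear = 5*5 = 25, Housing = 5*1 = 5, Plate = 5*5 = 25.
Iteration 3: components of {Gear,Housing,Plate} -> Bolt = 25*2 = 50.
Iteration 4: no further components; recursion stops.
tot_qty values: 1, 5, 5, 25, 25, 50; the maximum is 50.

50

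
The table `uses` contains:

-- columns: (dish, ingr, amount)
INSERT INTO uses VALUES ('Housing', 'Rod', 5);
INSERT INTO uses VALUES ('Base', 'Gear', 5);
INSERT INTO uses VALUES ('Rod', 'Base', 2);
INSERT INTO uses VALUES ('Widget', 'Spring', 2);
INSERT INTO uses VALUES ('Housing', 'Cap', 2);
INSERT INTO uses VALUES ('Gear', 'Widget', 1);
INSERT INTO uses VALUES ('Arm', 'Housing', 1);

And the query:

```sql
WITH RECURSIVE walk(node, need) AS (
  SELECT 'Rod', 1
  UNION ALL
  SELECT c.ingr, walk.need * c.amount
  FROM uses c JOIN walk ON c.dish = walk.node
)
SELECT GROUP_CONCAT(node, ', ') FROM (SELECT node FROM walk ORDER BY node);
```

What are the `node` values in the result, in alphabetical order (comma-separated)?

Base: (Rod, need=1).
Iteration 1: components of {Rod} -> Base = 1*2 = 2.
Iteration 2: components of {Base} -> Gear = 2*5 = 10.
Iteration 3: components of {Gear} -> Widget = 10*1 = 10.
Iteration 4: components of {Widget} -> Spring = 10*2 = 20.
Iteration 5: no further components; recursion stops.

Base, Gear, Rod, Spring, Widget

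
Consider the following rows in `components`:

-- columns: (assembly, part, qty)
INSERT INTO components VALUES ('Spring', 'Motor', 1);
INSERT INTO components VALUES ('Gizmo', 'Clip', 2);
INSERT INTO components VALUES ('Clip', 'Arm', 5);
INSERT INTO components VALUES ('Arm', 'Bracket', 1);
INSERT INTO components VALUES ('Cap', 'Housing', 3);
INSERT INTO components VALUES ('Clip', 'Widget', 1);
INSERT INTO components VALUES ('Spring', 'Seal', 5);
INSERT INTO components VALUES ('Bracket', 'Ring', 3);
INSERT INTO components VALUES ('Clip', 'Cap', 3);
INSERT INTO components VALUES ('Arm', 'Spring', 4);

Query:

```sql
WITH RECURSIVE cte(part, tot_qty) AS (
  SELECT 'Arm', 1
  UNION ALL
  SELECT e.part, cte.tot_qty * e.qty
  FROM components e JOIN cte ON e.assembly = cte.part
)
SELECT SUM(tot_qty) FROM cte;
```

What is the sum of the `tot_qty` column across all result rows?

33

Base: (Arm, tot_qty=1).
Iteration 1: components of {Arm} -> Bracket = 1*1 = 1, Spring = 1*4 = 4.
Iteration 2: components of {Bracket,Spring} -> Motor = 4*1 = 4, Ring = 1*3 = 3, Seal = 4*5 = 20.
Iteration 3: no further components; recursion stops.
SUM(tot_qty) = 1 + 4 + 1 + 20 + 4 + 3 = 33.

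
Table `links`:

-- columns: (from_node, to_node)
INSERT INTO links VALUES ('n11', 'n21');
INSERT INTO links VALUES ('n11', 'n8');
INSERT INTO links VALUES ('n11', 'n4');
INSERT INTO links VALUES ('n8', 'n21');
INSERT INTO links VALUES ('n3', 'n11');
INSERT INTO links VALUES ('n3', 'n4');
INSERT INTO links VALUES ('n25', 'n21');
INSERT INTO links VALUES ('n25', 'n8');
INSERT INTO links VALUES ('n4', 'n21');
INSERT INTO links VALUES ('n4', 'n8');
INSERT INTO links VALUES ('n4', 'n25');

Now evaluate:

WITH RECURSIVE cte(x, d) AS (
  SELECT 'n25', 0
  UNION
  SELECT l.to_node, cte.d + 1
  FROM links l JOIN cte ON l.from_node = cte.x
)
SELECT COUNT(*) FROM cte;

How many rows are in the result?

Base: (n25, d=0).
Iteration 1: edges from {n25} -> (n21, d=1), (n8, d=1).
Iteration 2: edges from {n21,n8} -> (n21, d=2).
Iteration 3: no outgoing edges from {n21}; recursion stops.
Total rows emitted: 4.

4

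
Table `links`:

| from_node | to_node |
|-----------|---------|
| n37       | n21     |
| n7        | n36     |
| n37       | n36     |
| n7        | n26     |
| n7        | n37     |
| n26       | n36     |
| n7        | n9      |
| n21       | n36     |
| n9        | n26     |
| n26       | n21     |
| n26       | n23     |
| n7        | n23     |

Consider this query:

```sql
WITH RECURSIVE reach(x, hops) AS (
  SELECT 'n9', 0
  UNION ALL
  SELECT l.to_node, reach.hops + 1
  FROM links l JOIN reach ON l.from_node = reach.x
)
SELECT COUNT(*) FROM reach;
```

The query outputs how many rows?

6

Base: (n9, hops=0).
Iteration 1: edges from {n9} -> (n26, hops=1).
Iteration 2: edges from {n26} -> (n21, hops=2), (n23, hops=2), (n36, hops=2).
Iteration 3: edges from {n21,n23,n36} -> (n36, hops=3).
Iteration 4: no outgoing edges from {n36}; recursion stops.
Total rows emitted: 6.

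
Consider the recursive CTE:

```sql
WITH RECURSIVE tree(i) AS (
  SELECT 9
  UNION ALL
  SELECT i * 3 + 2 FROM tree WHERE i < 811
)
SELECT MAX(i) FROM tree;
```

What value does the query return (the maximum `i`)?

2429

Base: i=9.
Iteration 1: 9 < 811 holds -> i = 9 * 3 + 2 = 29.
Iteration 2: 29 < 811 holds -> i = 29 * 3 + 2 = 89.
Iteration 3: 89 < 811 holds -> i = 89 * 3 + 2 = 269.
Iteration 4: 269 < 811 holds -> i = 269 * 3 + 2 = 809.
Iteration 5: 809 < 811 holds -> i = 809 * 3 + 2 = 2429.
Iteration 6: 2429 < 811 fails; recursion stops.
i values: 9, 29, 89, 269, 809, 2429; the maximum is 2429.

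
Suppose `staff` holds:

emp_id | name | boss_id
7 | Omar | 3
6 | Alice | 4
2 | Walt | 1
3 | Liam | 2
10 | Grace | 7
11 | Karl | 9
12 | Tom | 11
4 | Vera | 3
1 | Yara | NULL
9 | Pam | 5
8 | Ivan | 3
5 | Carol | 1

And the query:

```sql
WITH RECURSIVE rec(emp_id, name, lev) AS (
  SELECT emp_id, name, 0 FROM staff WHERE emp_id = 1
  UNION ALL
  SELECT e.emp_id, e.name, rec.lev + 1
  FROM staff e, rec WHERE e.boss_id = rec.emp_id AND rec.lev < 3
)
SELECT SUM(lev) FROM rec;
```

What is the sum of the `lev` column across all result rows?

Base: emp_id=1 (Yara) at lev 0.
Iteration 1: rows with boss_id in {1} -> Walt (id 2, lev 1), Carol (id 5, lev 1).
Iteration 2: rows with boss_id in {2,5} -> Liam (id 3, lev 2), Pam (id 9, lev 2).
Iteration 3: rows with boss_id in {3,9} -> Vera (id 4, lev 3), Omar (id 7, lev 3), Ivan (id 8, lev 3), Karl (id 11, lev 3).
Iteration 4: lev < 3 fails for all current rows; recursion stops.
SUM(lev) = 0 + 1 + 1 + 2 + 2 + 3 + 3 + 3 + 3 = 18.

18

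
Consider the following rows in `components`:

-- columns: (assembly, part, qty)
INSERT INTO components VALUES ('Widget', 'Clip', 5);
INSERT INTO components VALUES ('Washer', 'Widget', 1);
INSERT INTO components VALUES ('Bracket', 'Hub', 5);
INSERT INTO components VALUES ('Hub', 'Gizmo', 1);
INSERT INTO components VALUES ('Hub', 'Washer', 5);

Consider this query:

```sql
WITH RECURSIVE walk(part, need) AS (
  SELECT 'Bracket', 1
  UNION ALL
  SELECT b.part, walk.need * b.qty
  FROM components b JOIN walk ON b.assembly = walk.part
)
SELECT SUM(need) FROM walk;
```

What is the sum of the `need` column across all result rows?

186

Base: (Bracket, need=1).
Iteration 1: components of {Bracket} -> Hub = 1*5 = 5.
Iteration 2: components of {Hub} -> Gizmo = 5*1 = 5, Washer = 5*5 = 25.
Iteration 3: components of {Gizmo,Washer} -> Widget = 25*1 = 25.
Iteration 4: components of {Widget} -> Clip = 25*5 = 125.
Iteration 5: no further components; recursion stops.
SUM(need) = 1 + 5 + 25 + 5 + 25 + 125 = 186.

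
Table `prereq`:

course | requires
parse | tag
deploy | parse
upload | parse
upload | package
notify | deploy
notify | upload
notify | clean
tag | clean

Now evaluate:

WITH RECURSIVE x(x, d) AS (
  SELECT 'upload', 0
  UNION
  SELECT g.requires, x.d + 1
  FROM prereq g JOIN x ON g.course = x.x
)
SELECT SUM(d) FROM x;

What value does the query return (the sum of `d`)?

7

Base: (upload, d=0).
Iteration 1: edges from {upload} -> (package, d=1), (parse, d=1).
Iteration 2: edges from {package,parse} -> (tag, d=2).
Iteration 3: edges from {tag} -> (clean, d=3).
Iteration 4: no outgoing edges from {clean}; recursion stops.
SUM(d) = 0 + 1 + 1 + 2 + 3 = 7.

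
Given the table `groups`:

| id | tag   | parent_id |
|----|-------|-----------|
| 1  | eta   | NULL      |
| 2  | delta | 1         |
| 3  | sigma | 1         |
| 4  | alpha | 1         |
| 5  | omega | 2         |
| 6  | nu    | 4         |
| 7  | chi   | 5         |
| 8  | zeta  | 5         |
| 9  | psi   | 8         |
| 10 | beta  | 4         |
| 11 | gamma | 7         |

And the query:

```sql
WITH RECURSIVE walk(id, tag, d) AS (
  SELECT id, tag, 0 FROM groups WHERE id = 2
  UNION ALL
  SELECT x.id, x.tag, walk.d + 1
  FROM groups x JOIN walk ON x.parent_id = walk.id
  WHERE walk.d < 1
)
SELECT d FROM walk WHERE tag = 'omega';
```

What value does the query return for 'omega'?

1

Base: id=2 (delta) at d 0.
Iteration 1: rows with parent_id in {2} -> omega (id 5, d 1).
Iteration 2: d < 1 fails for all current rows; recursion stops.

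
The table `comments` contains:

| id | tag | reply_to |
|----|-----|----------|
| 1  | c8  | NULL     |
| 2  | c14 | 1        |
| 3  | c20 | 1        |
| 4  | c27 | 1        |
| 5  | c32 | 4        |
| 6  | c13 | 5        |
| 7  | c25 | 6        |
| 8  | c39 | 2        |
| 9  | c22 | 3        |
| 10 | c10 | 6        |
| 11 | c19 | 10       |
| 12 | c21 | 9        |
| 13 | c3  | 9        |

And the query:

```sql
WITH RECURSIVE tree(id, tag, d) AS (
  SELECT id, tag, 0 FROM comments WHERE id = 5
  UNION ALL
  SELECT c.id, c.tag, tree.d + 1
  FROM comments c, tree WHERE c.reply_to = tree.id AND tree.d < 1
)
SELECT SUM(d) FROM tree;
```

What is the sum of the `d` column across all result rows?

Base: id=5 (c32) at d 0.
Iteration 1: rows with reply_to in {5} -> c13 (id 6, d 1).
Iteration 2: d < 1 fails for all current rows; recursion stops.
SUM(d) = 0 + 1 = 1.

1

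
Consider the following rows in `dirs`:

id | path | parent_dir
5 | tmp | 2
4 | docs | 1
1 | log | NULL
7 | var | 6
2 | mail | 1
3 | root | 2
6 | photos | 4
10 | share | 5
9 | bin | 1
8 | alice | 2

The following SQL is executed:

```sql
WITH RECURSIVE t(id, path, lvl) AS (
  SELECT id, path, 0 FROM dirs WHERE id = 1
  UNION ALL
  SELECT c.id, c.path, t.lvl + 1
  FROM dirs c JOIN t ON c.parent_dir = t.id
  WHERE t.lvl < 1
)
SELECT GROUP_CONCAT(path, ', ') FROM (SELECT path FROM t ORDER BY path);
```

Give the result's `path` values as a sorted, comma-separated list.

bin, docs, log, mail

Base: id=1 (log) at lvl 0.
Iteration 1: rows with parent_dir in {1} -> mail (id 2, lvl 1), docs (id 4, lvl 1), bin (id 9, lvl 1).
Iteration 2: lvl < 1 fails for all current rows; recursion stops.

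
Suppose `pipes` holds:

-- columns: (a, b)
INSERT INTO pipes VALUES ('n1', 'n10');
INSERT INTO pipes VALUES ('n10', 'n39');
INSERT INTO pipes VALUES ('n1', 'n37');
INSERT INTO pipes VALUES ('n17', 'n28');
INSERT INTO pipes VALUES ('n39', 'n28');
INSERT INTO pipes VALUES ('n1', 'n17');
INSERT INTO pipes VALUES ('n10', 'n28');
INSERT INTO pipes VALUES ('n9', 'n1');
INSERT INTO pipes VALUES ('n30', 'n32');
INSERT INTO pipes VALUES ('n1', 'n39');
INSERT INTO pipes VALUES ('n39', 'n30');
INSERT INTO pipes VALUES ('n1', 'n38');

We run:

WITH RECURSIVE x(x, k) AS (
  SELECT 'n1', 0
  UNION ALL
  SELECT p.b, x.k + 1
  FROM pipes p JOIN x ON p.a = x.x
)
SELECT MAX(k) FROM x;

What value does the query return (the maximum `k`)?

Base: (n1, k=0).
Iteration 1: edges from {n1} -> (n10, k=1), (n17, k=1), (n37, k=1), (n38, k=1), (n39, k=1).
Iteration 2: edges from {n10,n17,n37,n38,n39} -> (n28, k=2) x3, (n30, k=2), (n39, k=2). [UNION ALL keeps all 5 new rows, including repeats]
Iteration 3: edges from {n28,n30,n39} -> (n28, k=3), (n30, k=3), (n32, k=3).
Iteration 4: edges from {n28,n30,n32} -> (n32, k=4).
Iteration 5: no outgoing edges from {n32}; recursion stops.
k values: 0, 1, 1, 1, 1, 1, 2, 2, 2, 2, 2, 3, 3, 3, 4; the maximum is 4.

4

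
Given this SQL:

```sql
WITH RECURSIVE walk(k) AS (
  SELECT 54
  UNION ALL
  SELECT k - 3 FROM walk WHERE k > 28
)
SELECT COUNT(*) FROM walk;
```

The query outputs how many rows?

Base: k=54.
Iteration 1: 54 > 28 holds -> k = 54 - 3 = 51.
Iteration 2: 51 > 28 holds -> k = 51 - 3 = 48.
Iteration 3: 48 > 28 holds -> k = 48 - 3 = 45.
Iteration 4: 45 > 28 holds -> k = 45 - 3 = 42.
Iteration 5: 42 > 28 holds -> k = 42 - 3 = 39.
Iteration 6: 39 > 28 holds -> k = 39 - 3 = 36.
Iteration 7: 36 > 28 holds -> k = 36 - 3 = 33.
Iteration 8: 33 > 28 holds -> k = 33 - 3 = 30.
Iteration 9: 30 > 28 holds -> k = 30 - 3 = 27.
Iteration 10: 27 > 28 fails; recursion stops.
Total rows emitted: 10.

10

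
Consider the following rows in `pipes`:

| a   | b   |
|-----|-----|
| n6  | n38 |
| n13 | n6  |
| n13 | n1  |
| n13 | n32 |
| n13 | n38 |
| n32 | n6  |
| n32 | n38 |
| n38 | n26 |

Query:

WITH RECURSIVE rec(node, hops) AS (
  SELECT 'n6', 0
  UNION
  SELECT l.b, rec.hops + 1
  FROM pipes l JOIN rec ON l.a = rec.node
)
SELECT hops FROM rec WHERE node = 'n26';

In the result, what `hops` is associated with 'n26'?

Base: (n6, hops=0).
Iteration 1: edges from {n6} -> (n38, hops=1).
Iteration 2: edges from {n38} -> (n26, hops=2).
Iteration 3: no outgoing edges from {n26}; recursion stops.

2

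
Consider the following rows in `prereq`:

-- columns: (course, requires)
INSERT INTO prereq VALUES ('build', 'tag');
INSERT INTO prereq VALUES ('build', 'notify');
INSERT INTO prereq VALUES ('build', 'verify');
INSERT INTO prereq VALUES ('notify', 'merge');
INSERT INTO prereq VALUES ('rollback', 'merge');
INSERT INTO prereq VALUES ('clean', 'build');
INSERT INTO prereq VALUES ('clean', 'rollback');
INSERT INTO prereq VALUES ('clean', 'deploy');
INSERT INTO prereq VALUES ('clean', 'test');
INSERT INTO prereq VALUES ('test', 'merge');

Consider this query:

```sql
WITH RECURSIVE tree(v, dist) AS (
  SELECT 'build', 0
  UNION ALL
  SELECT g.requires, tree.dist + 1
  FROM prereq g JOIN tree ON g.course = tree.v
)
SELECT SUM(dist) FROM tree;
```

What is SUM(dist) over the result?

Base: (build, dist=0).
Iteration 1: edges from {build} -> (notify, dist=1), (tag, dist=1), (verify, dist=1).
Iteration 2: edges from {notify,tag,verify} -> (merge, dist=2).
Iteration 3: no outgoing edges from {merge}; recursion stops.
SUM(dist) = 0 + 1 + 1 + 1 + 2 = 5.

5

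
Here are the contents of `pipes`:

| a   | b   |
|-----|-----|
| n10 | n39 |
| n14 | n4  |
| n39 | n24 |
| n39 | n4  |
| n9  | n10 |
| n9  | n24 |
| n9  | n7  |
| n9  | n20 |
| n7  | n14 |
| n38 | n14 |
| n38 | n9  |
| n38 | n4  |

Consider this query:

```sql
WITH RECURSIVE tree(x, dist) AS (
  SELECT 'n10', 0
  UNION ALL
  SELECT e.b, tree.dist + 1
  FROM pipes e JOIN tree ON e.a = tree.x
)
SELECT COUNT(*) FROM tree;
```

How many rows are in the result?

Base: (n10, dist=0).
Iteration 1: edges from {n10} -> (n39, dist=1).
Iteration 2: edges from {n39} -> (n24, dist=2), (n4, dist=2).
Iteration 3: no outgoing edges from {n24,n4}; recursion stops.
Total rows emitted: 4.

4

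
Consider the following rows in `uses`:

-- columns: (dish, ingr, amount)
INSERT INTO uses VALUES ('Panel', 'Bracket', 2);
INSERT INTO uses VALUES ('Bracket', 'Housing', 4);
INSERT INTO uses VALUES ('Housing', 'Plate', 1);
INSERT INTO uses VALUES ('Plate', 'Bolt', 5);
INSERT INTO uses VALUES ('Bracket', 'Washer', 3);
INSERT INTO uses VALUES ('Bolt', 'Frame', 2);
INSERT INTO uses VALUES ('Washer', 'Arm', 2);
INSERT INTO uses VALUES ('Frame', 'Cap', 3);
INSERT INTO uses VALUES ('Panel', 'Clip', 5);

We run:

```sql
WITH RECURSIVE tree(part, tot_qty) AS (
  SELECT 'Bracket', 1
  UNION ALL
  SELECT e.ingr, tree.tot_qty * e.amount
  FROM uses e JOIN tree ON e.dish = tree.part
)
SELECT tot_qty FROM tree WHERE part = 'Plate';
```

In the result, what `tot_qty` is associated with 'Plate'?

4

Base: (Bracket, tot_qty=1).
Iteration 1: components of {Bracket} -> Housing = 1*4 = 4, Washer = 1*3 = 3.
Iteration 2: components of {Housing,Washer} -> Arm = 3*2 = 6, Plate = 4*1 = 4.
Iteration 3: components of {Arm,Plate} -> Bolt = 4*5 = 20.
Iteration 4: components of {Bolt} -> Frame = 20*2 = 40.
Iteration 5: components of {Frame} -> Cap = 40*3 = 120.
Iteration 6: no further components; recursion stops.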